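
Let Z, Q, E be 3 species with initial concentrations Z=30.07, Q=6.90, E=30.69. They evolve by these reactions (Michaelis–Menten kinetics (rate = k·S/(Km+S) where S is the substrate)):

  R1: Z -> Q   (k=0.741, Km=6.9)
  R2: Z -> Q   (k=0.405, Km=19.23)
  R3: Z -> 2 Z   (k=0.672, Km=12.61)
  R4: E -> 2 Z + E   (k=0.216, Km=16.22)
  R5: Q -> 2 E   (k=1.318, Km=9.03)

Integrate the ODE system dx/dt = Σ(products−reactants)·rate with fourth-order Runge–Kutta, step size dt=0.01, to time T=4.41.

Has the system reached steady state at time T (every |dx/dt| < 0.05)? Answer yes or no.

RK4 with dt=0.01: 441 steps to T=4.41. Trajectory (selected grid times):
t=0.00: Z=30.07 Q=6.90 E=30.69
t=0.49: Z=30.02 Q=7.04 E=31.25
t=0.98: Z=29.98 Q=7.17 E=31.82
t=1.47: Z=29.94 Q=7.30 E=32.40
t=1.96: Z=29.89 Q=7.42 E=32.98
t=2.45: Z=29.85 Q=7.54 E=33.56
t=2.94: Z=29.81 Q=7.66 E=34.15
t=3.43: Z=29.77 Q=7.78 E=34.75
t=3.92: Z=29.73 Q=7.90 E=35.35
t=4.41: Z=29.69 Q=8.01 E=35.95
Rates at T: R1=0.6013, R2=0.2458, R3=0.4717, R4=0.1488, R5=0.6196
dx/dt at T (Σ net stoichiometry × rate): Z=-0.0777, Q=+0.2275, E=+1.2391
Largest |dx/dt| is |+1.2391| (E) ≥ 0.05 → not steady.

Steady state at T: no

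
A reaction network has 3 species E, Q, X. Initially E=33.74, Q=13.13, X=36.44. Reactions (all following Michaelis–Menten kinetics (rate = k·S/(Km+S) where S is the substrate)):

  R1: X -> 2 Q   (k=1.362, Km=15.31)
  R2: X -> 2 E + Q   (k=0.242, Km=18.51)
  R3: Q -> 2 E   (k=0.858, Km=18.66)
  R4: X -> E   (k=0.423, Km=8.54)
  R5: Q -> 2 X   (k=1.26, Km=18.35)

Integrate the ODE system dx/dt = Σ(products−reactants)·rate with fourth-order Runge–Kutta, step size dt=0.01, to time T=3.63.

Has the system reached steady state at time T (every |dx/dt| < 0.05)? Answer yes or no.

RK4 with dt=0.01: 363 steps to T=3.63. Trajectory (selected grid times):
t=0.00: E=33.74 Q=13.13 X=36.44
t=0.40: E=34.29 Q=13.61 X=36.28
t=0.81: E=34.86 Q=14.08 X=36.13
t=1.21: E=35.43 Q=14.54 X=35.98
t=1.61: E=35.99 Q=14.99 X=35.85
t=2.02: E=36.58 Q=15.45 X=35.72
t=2.42: E=37.16 Q=15.89 X=35.61
t=2.82: E=37.74 Q=16.32 X=35.50
t=3.23: E=38.34 Q=16.75 X=35.39
t=3.63: E=38.93 Q=17.17 X=35.30
Rates at T: R1=0.9499, R2=0.1587, R3=0.4112, R4=0.3406, R5=0.6091
dx/dt at T (Σ net stoichiometry × rate): E=+1.4804, Q=+1.0384, X=-0.2311
Largest |dx/dt| is |+1.4804| (E) ≥ 0.05 → not steady.

Steady state at T: no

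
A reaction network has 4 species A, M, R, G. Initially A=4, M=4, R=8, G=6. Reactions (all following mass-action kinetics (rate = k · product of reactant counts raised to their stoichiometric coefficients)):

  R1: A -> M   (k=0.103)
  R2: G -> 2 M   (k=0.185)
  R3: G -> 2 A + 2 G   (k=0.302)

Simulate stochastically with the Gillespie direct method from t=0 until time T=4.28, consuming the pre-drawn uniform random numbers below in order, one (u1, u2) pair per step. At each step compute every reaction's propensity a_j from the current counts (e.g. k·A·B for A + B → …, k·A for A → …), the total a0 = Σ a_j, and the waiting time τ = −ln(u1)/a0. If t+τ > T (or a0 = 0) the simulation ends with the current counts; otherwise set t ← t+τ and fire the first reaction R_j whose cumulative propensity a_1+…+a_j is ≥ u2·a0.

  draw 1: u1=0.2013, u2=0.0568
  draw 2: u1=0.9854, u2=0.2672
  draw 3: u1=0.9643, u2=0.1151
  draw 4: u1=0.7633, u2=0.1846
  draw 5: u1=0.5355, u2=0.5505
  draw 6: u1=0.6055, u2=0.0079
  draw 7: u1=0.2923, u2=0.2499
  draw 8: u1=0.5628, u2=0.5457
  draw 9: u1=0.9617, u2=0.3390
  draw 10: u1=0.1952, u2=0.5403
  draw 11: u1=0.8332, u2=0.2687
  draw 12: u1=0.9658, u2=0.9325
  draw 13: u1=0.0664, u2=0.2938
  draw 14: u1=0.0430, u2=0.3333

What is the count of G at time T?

t=0.000: A=4 M=4 R=8 G=6
Draw 1: a1=0.412, a2=1.110, a3=1.812, a0=3.334; τ=−ln(0.2013)/3.334=0.481 → t=0.481; u2·a0=0.0568·3.334=0.189 ≤ a1=0.412 → R1 fires; A=3 M=5 R=8 G=6
Draw 2: a1=0.309, a2=1.110, a3=1.812, a0=3.231; τ=−ln(0.9854)/3.231=0.005 → t=0.485; u2·a0=0.2672·3.231=0.863; a1=0.309 < 0.863 ≤ a1+a2=1.419 → R2 fires; A=3 M=7 R=8 G=5
Draw 3: a1=0.309, a2=0.925, a3=1.510, a0=2.744; τ=−ln(0.9643)/2.744=0.013 → t=0.499; u2·a0=0.1151·2.744=0.316; a1=0.309 < 0.316 ≤ a1+a2=1.234 → R2 fires; A=3 M=9 R=8 G=4
Draw 4: a1=0.309, a2=0.740, a3=1.208, a0=2.257; τ=−ln(0.7633)/2.257=0.120 → t=0.618; u2·a0=0.1846·2.257=0.417; a1=0.309 < 0.417 ≤ a1+a2=1.049 → R2 fires; A=3 M=11 R=8 G=3
Draw 5: a1=0.309, a2=0.555, a3=0.906, a0=1.770; τ=−ln(0.5355)/1.770=0.353 → t=0.971; u2·a0=0.5505·1.770=0.974; a1+a2=0.864 < 0.974 ≤ a1+…+a3=1.770 → R3 fires; A=5 M=11 R=8 G=4
Draw 6: a1=0.515, a2=0.740, a3=1.208, a0=2.463; τ=−ln(0.6055)/2.463=0.204 → t=1.175; u2·a0=0.0079·2.463=0.019 ≤ a1=0.515 → R1 fires; A=4 M=12 R=8 G=4
Draw 7: a1=0.412, a2=0.740, a3=1.208, a0=2.360; τ=−ln(0.2923)/2.360=0.521 → t=1.696; u2·a0=0.2499·2.360=0.590; a1=0.412 < 0.590 ≤ a1+a2=1.152 → R2 fires; A=4 M=14 R=8 G=3
Draw 8: a1=0.412, a2=0.555, a3=0.906, a0=1.873; τ=−ln(0.5628)/1.873=0.307 → t=2.003; u2·a0=0.5457·1.873=1.022; a1+a2=0.967 < 1.022 ≤ a1+…+a3=1.873 → R3 fires; A=6 M=14 R=8 G=4
Draw 9: a1=0.618, a2=0.740, a3=1.208, a0=2.566; τ=−ln(0.9617)/2.566=0.015 → t=2.018; u2·a0=0.3390·2.566=0.870; a1=0.618 < 0.870 ≤ a1+a2=1.358 → R2 fires; A=6 M=16 R=8 G=3
Draw 10: a1=0.618, a2=0.555, a3=0.906, a0=2.079; τ=−ln(0.1952)/2.079=0.786 → t=2.804; u2·a0=0.5403·2.079=1.123; a1=0.618 < 1.123 ≤ a1+a2=1.173 → R2 fires; A=6 M=18 R=8 G=2
Draw 11: a1=0.618, a2=0.370, a3=0.604, a0=1.592; τ=−ln(0.8332)/1.592=0.115 → t=2.919; u2·a0=0.2687·1.592=0.428 ≤ a1=0.618 → R1 fires; A=5 M=19 R=8 G=2
Draw 12: a1=0.515, a2=0.370, a3=0.604, a0=1.489; τ=−ln(0.9658)/1.489=0.023 → t=2.942; u2·a0=0.9325·1.489=1.388; a1+a2=0.885 < 1.388 ≤ a1+…+a3=1.489 → R3 fires; A=7 M=19 R=8 G=3
Draw 13: a1=0.721, a2=0.555, a3=0.906, a0=2.182; τ=−ln(0.0664)/2.182=1.243 → t=4.185; u2·a0=0.2938·2.182=0.641 ≤ a1=0.721 → R1 fires; A=6 M=20 R=8 G=3
Draw 14: a1=0.618, a2=0.555, a3=0.906, a0=2.079; τ=−ln(0.0430)/2.079=1.513 → t=5.698 > T=4.28: stop.
Read off G at T=4.28: 3

G at T = 3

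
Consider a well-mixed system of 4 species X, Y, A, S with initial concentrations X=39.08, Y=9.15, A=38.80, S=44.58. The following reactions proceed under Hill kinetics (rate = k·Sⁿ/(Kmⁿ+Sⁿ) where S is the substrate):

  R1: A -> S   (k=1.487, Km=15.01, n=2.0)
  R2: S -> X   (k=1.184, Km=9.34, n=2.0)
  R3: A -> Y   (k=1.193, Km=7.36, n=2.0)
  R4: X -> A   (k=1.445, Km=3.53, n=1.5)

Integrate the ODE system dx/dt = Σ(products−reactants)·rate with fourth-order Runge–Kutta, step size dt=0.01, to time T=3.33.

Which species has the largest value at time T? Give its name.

Dominant species at T: S

RK4 with dt=0.01: 333 steps to T=3.33. Trajectory (selected grid times):
t=0.00: X=39.08 Y=9.15 A=38.80 S=44.58
t=0.37: X=38.98 Y=9.58 A=38.42 S=44.64
t=0.74: X=38.88 Y=10.00 A=38.03 S=44.70
t=1.11: X=38.78 Y=10.43 A=37.65 S=44.75
t=1.48: X=38.68 Y=10.85 A=37.28 S=44.81
t=1.85: X=38.58 Y=11.28 A=36.90 S=44.86
t=2.22: X=38.48 Y=11.70 A=36.52 S=44.91
t=2.59: X=38.38 Y=12.12 A=36.15 S=44.96
t=2.96: X=38.28 Y=12.55 A=35.78 S=45.01
t=3.33: X=38.18 Y=12.97 A=35.41 S=45.06
At T=3.33: X=38.18 Y=12.97 A=35.41 S=45.06; the largest is S.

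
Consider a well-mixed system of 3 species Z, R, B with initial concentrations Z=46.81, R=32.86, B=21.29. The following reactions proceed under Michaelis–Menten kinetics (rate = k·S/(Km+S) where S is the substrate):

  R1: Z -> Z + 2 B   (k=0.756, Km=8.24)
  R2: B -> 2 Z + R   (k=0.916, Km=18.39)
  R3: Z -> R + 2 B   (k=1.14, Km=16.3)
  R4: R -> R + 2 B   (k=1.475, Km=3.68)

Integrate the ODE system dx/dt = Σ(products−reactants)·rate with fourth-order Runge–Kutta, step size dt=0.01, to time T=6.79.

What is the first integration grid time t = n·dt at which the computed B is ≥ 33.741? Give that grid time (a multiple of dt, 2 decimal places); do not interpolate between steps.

Threshold first reached at t = 2.45

RK4 with dt=0.01: 679 steps to T=6.79. Trajectory (selected grid times):
t=0.00: Z=46.81 R=32.86 B=21.29
t=0.75: Z=46.94 R=33.88 B=25.13
t=1.51: Z=47.13 R=34.94 B=29.01
t=2.26: Z=47.35 R=36.00 B=32.82
t=2.44: Z=47.41 R=36.26 B=33.73
t=2.45: Z=47.42 R=36.27 B=33.78
t=3.02: Z=47.62 R=37.10 B=36.67
t=3.77: Z=47.91 R=38.20 B=40.46
t=4.53: Z=48.23 R=39.34 B=44.30
t=5.28: Z=48.58 R=40.47 B=48.08
t=6.04: Z=48.95 R=41.63 B=51.91
t=6.79: Z=49.33 R=42.78 B=55.69
B(2.44)=33.732 < 33.741 but B(2.45)=33.783 ≥ 33.741, so the first grid time is t=2.45.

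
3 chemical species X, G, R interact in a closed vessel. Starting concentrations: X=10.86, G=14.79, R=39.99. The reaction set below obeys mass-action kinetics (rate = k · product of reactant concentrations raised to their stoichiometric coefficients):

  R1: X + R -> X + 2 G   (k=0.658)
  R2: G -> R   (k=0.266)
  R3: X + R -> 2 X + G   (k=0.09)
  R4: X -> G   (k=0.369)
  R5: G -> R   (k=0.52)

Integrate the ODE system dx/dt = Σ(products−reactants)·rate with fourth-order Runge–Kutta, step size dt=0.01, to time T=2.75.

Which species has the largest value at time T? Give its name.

Dominant species at T: G

RK4 with dt=0.01: 275 steps to T=2.75. Trajectory (selected grid times):
t=0.00: X=10.86 G=14.79 R=39.99
t=0.31: X=15.17 G=92.13 R=7.25
t=0.61: X=16.38 G=115.57 R=7.18
t=0.92: X=18.08 G=143.42 R=8.11
t=1.22: X=20.39 G=177.07 R=8.95
t=1.53: X=23.60 G=220.62 R=9.70
t=1.83: X=27.68 G=273.37 R=10.29
t=2.14: X=33.13 G=341.54 R=10.78
t=2.44: X=39.88 G=423.98 R=11.14
t=2.75: X=48.73 G=530.35 R=11.42
At T=2.75: X=48.73 G=530.35 R=11.42; the largest is G.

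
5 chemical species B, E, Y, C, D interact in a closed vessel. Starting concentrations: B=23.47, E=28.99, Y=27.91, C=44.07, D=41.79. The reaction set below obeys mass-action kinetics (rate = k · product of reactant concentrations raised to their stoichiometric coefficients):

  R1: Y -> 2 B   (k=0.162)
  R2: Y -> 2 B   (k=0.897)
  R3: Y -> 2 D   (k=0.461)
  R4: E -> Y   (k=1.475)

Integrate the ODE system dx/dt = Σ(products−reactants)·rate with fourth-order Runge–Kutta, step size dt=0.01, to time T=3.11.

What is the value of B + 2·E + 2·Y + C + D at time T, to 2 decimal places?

Value at T = 223.13

Check how each reaction changes W = B + 2·E + 2·Y + C + D (weight of products minus weight of reactants):
R1: Y -> 2 B: (1·2) − (2·1) = 2 − 2 = 0
R2: Y -> 2 B: (1·2) − (2·1) = 2 − 2 = 0
R3: Y -> 2 D: (1·2) − (2·1) = 2 − 2 = 0
R4: E -> Y: (2·1) − (2·1) = 2 − 2 = 0
Every reaction leaves W unchanged, so W is conserved and no simulation is needed: W(T) = W(0) = 23.47 + 2·28.99 + 2·27.91 + 44.07 + 41.79 = 223.13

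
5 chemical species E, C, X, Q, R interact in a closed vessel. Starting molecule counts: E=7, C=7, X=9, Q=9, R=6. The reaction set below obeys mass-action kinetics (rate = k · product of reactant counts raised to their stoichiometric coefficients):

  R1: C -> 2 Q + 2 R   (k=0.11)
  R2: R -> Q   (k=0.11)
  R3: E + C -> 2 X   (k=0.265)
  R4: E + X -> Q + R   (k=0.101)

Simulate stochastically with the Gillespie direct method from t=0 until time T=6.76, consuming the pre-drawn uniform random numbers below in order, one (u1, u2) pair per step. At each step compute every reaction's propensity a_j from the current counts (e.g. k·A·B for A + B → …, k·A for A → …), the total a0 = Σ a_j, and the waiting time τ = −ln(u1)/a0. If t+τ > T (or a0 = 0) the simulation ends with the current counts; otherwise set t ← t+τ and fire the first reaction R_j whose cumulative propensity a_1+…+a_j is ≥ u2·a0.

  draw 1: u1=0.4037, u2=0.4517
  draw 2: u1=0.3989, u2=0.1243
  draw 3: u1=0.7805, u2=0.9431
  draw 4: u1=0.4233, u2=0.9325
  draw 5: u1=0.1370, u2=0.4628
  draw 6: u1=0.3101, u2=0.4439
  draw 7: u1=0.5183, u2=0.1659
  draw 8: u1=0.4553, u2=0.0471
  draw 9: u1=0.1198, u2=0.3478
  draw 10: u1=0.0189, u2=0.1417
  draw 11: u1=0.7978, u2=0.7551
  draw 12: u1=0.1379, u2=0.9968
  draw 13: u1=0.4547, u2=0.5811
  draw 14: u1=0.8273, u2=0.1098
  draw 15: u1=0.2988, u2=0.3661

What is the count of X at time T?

X at T = 14

t=0.000: E=7 C=7 X=9 Q=9 R=6
Draw 1: a1=0.770, a2=0.660, a3=12.985, a4=6.363, a0=20.778; τ=−ln(0.4037)/20.778=0.044 → t=0.044; u2·a0=0.4517·20.778=9.385; a1+a2=1.430 < 9.385 ≤ a1+…+a3=14.415 → R3 fires; E=6 C=6 X=11 Q=9 R=6
Draw 2: a1=0.660, a2=0.660, a3=9.540, a4=6.666, a0=17.526; τ=−ln(0.3989)/17.526=0.052 → t=0.096; u2·a0=0.1243·17.526=2.178; a1+a2=1.320 < 2.178 ≤ a1+…+a3=10.860 → R3 fires; E=5 C=5 X=13 Q=9 R=6
Draw 3: a1=0.550, a2=0.660, a3=6.625, a4=6.565, a0=14.400; τ=−ln(0.7805)/14.400=0.017 → t=0.113; u2·a0=0.9431·14.400=13.581; a1+…+a3=7.835 < 13.581 ≤ a1+…+a4=14.400 → R4 fires; E=4 C=5 X=12 Q=10 R=7
Draw 4: a1=0.550, a2=0.770, a3=5.300, a4=4.848, a0=11.468; τ=−ln(0.4233)/11.468=0.075 → t=0.188; u2·a0=0.9325·11.468=10.694; a1+…+a3=6.620 < 10.694 ≤ a1+…+a4=11.468 → R4 fires; E=3 C=5 X=11 Q=11 R=8
Draw 5: a1=0.550, a2=0.880, a3=3.975, a4=3.333, a0=8.738; τ=−ln(0.1370)/8.738=0.227 → t=0.416; u2·a0=0.4628·8.738=4.044; a1+a2=1.430 < 4.044 ≤ a1+…+a3=5.405 → R3 fires; E=2 C=4 X=13 Q=11 R=8
Draw 6: a1=0.440, a2=0.880, a3=2.120, a4=2.626, a0=6.066; τ=−ln(0.3101)/6.066=0.193 → t=0.609; u2·a0=0.4439·6.066=2.693; a1+a2=1.320 < 2.693 ≤ a1+…+a3=3.440 → R3 fires; E=1 C=3 X=15 Q=11 R=8
Draw 7: a1=0.330, a2=0.880, a3=0.795, a4=1.515, a0=3.520; τ=−ln(0.5183)/3.520=0.187 → t=0.795; u2·a0=0.1659·3.520=0.584; a1=0.330 < 0.584 ≤ a1+a2=1.210 → R2 fires; E=1 C=3 X=15 Q=12 R=7
Draw 8: a1=0.330, a2=0.770, a3=0.795, a4=1.515, a0=3.410; τ=−ln(0.4553)/3.410=0.231 → t=1.026; u2·a0=0.0471·3.410=0.161 ≤ a1=0.330 → R1 fires; E=1 C=2 X=15 Q=14 R=9
Draw 9: a1=0.220, a2=0.990, a3=0.530, a4=1.515, a0=3.255; τ=−ln(0.1198)/3.255=0.652 → t=1.678; u2·a0=0.3478·3.255=1.132; a1=0.220 < 1.132 ≤ a1+a2=1.210 → R2 fires; E=1 C=2 X=15 Q=15 R=8
Draw 10: a1=0.220, a2=0.880, a3=0.530, a4=1.515, a0=3.145; τ=−ln(0.0189)/3.145=1.262 → t=2.940; u2·a0=0.1417·3.145=0.446; a1=0.220 < 0.446 ≤ a1+a2=1.100 → R2 fires; E=1 C=2 X=15 Q=16 R=7
Draw 11: a1=0.220, a2=0.770, a3=0.530, a4=1.515, a0=3.035; τ=−ln(0.7978)/3.035=0.074 → t=3.014; u2·a0=0.7551·3.035=2.292; a1+…+a3=1.520 < 2.292 ≤ a1+…+a4=3.035 → R4 fires; E=0 C=2 X=14 Q=17 R=8
Draw 12: a1=0.220, a2=0.880, a3=0.000, a4=0.000, a0=1.100; τ=−ln(0.1379)/1.100=1.801 → t=4.816; u2·a0=0.9968·1.100=1.096; a1=0.220 < 1.096 ≤ a1+a2=1.100 → R2 fires; E=0 C=2 X=14 Q=18 R=7
Draw 13: a1=0.220, a2=0.770, a3=0.000, a4=0.000, a0=0.990; τ=−ln(0.4547)/0.990=0.796 → t=5.612; u2·a0=0.5811·0.990=0.575; a1=0.220 < 0.575 ≤ a1+a2=0.990 → R2 fires; E=0 C=2 X=14 Q=19 R=6
Draw 14: a1=0.220, a2=0.660, a3=0.000, a4=0.000, a0=0.880; τ=−ln(0.8273)/0.880=0.215 → t=5.827; u2·a0=0.1098·0.880=0.097 ≤ a1=0.220 → R1 fires; E=0 C=1 X=14 Q=21 R=8
Draw 15: a1=0.110, a2=0.880, a3=0.000, a4=0.000, a0=0.990; τ=−ln(0.2988)/0.990=1.220 → t=7.047 > T=6.76: stop.
Read off X at T=6.76: 14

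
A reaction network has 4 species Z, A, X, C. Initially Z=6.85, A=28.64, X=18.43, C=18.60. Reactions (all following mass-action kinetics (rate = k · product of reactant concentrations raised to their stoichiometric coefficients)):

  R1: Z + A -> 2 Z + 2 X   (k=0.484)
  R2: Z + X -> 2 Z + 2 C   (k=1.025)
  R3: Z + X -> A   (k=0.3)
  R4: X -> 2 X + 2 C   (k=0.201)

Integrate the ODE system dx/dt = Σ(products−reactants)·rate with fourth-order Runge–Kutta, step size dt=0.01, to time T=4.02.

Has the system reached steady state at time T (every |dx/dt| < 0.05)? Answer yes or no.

RK4 with dt=0.01: 402 steps to T=4.02. Trajectory (selected grid times):
t=0.00: Z=6.85 A=28.64 X=18.43 C=18.60
t=0.45: Z=143.17 A=0.00 X=0.00 C=234.88
t=0.89: Z=143.17 A=0.00 X=0.00 C=234.88
t=1.34: Z=143.17 A=0.00 X=0.00 C=234.88
t=1.79: Z=143.17 A=0.00 X=0.00 C=234.88
t=2.23: Z=143.17 A=0.00 X=0.00 C=234.88
t=2.68: Z=143.17 A=0.00 X=0.00 C=234.88
t=3.13: Z=143.17 A=0.00 X=0.00 C=234.88
t=3.57: Z=143.17 A=0.00 X=0.00 C=234.88
t=4.02: Z=143.17 A=0.00 X=0.00 C=234.88
Rates at T: R1=0.0000, R2=0.0000, R3=0.0000, R4=0.0000
dx/dt at T (Σ net stoichiometry × rate): Z=+0.0000, A=-0.0000, X=-0.0000, C=+0.0000
Largest |dx/dt| is |+0.0000| (C) < 0.05 → steady.

Steady state at T: yes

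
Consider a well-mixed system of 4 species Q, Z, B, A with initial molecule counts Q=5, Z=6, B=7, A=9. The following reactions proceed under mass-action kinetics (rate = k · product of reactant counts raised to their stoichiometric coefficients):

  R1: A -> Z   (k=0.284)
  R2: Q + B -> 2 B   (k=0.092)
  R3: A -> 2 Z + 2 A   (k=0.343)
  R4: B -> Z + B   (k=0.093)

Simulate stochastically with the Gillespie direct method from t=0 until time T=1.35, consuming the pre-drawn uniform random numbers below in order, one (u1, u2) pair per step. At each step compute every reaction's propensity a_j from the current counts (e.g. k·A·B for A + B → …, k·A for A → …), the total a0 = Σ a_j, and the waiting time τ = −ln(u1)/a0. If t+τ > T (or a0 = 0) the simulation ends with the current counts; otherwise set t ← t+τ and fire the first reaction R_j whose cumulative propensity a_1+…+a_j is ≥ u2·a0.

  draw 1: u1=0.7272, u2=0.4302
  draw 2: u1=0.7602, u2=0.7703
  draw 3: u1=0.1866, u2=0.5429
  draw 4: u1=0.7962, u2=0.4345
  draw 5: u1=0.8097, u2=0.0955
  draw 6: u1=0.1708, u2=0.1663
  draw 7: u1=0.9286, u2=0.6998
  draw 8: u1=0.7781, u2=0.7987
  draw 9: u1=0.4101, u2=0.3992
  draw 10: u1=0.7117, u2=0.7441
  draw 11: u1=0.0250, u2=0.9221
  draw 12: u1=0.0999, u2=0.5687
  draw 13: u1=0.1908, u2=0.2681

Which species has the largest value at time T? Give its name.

t=0.000: Q=5 Z=6 B=7 A=9
Draw 1: a1=2.556, a2=3.220, a3=3.087, a4=0.651, a0=9.514; τ=−ln(0.7272)/9.514=0.033 → t=0.033; u2·a0=0.4302·9.514=4.093; a1=2.556 < 4.093 ≤ a1+a2=5.776 → R2 fires; Q=4 Z=6 B=8 A=9
Draw 2: a1=2.556, a2=2.944, a3=3.087, a4=0.744, a0=9.331; τ=−ln(0.7602)/9.331=0.029 → t=0.063; u2·a0=0.7703·9.331=7.188; a1+a2=5.500 < 7.188 ≤ a1+…+a3=8.587 → R3 fires; Q=4 Z=8 B=8 A=10
Draw 3: a1=2.840, a2=2.944, a3=3.430, a4=0.744, a0=9.958; τ=−ln(0.1866)/9.958=0.169 → t=0.231; u2·a0=0.5429·9.958=5.406; a1=2.840 < 5.406 ≤ a1+a2=5.784 → R2 fires; Q=3 Z=8 B=9 A=10
Draw 4: a1=2.840, a2=2.484, a3=3.430, a4=0.837, a0=9.591; τ=−ln(0.7962)/9.591=0.024 → t=0.255; u2·a0=0.4345·9.591=4.167; a1=2.840 < 4.167 ≤ a1+a2=5.324 → R2 fires; Q=2 Z=8 B=10 A=10
Draw 5: a1=2.840, a2=1.840, a3=3.430, a4=0.930, a0=9.040; τ=−ln(0.8097)/9.040=0.023 → t=0.279; u2·a0=0.0955·9.040=0.863 ≤ a1=2.840 → R1 fires; Q=2 Z=9 B=10 A=9
Draw 6: a1=2.556, a2=1.840, a3=3.087, a4=0.930, a0=8.413; τ=−ln(0.1708)/8.413=0.210 → t=0.489; u2·a0=0.1663·8.413=1.399 ≤ a1=2.556 → R1 fires; Q=2 Z=10 B=10 A=8
Draw 7: a1=2.272, a2=1.840, a3=2.744, a4=0.930, a0=7.786; τ=−ln(0.9286)/7.786=0.010 → t=0.498; u2·a0=0.6998·7.786=5.449; a1+a2=4.112 < 5.449 ≤ a1+…+a3=6.856 → R3 fires; Q=2 Z=12 B=10 A=9
Draw 8: a1=2.556, a2=1.840, a3=3.087, a4=0.930, a0=8.413; τ=−ln(0.7781)/8.413=0.030 → t=0.528; u2·a0=0.7987·8.413=6.719; a1+a2=4.396 < 6.719 ≤ a1+…+a3=7.483 → R3 fires; Q=2 Z=14 B=10 A=10
Draw 9: a1=2.840, a2=1.840, a3=3.430, a4=0.930, a0=9.040; τ=−ln(0.4101)/9.040=0.099 → t=0.627; u2·a0=0.3992·9.040=3.609; a1=2.840 < 3.609 ≤ a1+a2=4.680 → R2 fires; Q=1 Z=14 B=11 A=10
Draw 10: a1=2.840, a2=1.012, a3=3.430, a4=1.023, a0=8.305; τ=−ln(0.7117)/8.305=0.041 → t=0.668; u2·a0=0.7441·8.305=6.180; a1+a2=3.852 < 6.180 ≤ a1+…+a3=7.282 → R3 fires; Q=1 Z=16 B=11 A=11
Draw 11: a1=3.124, a2=1.012, a3=3.773, a4=1.023, a0=8.932; τ=−ln(0.0250)/8.932=0.413 → t=1.081; u2·a0=0.9221·8.932=8.236; a1+…+a3=7.909 < 8.236 ≤ a1+…+a4=8.932 → R4 fires; Q=1 Z=17 B=11 A=11
Draw 12: a1=3.124, a2=1.012, a3=3.773, a4=1.023, a0=8.932; τ=−ln(0.0999)/8.932=0.258 → t=1.338; u2·a0=0.5687·8.932=5.080; a1+a2=4.136 < 5.080 ≤ a1+…+a3=7.909 → R3 fires; Q=1 Z=19 B=11 A=12
Draw 13: a1=3.408, a2=1.012, a3=4.116, a4=1.023, a0=9.559; τ=−ln(0.1908)/9.559=0.173 → t=1.512 > T=1.35: stop.
At T=1.35: Q=1 Z=19 B=11 A=12; the largest is Z.

Dominant species at T: Z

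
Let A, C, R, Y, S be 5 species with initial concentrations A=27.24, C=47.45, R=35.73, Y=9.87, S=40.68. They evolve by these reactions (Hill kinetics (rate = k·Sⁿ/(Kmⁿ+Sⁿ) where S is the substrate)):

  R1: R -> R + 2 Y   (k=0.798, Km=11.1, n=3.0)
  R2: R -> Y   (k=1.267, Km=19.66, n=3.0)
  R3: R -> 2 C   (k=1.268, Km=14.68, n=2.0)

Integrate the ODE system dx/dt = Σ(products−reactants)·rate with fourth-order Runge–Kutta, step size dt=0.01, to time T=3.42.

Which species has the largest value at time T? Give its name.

RK4 with dt=0.01: 342 steps to T=3.42. Trajectory (selected grid times):
t=0.00: A=27.24 C=47.45 R=35.73 Y=9.87 S=40.68
t=0.38: A=27.24 C=48.27 R=34.91 Y=10.87 S=40.68
t=0.76: A=27.24 C=49.09 R=34.09 Y=11.86 S=40.68
t=1.14: A=27.24 C=49.90 R=33.29 Y=12.85 S=40.68
t=1.52: A=27.24 C=50.70 R=32.49 Y=13.83 S=40.68
t=1.90: A=27.24 C=51.50 R=31.70 Y=14.80 S=40.68
t=2.28: A=27.24 C=52.29 R=30.92 Y=15.77 S=40.68
t=2.66: A=27.24 C=53.07 R=30.15 Y=16.73 S=40.68
t=3.04: A=27.24 C=53.85 R=29.39 Y=17.68 S=40.68
t=3.42: A=27.24 C=54.61 R=28.64 Y=18.62 S=40.68
At T=3.42: A=27.24 C=54.61 R=28.64 Y=18.62 S=40.68; the largest is C.

Dominant species at T: C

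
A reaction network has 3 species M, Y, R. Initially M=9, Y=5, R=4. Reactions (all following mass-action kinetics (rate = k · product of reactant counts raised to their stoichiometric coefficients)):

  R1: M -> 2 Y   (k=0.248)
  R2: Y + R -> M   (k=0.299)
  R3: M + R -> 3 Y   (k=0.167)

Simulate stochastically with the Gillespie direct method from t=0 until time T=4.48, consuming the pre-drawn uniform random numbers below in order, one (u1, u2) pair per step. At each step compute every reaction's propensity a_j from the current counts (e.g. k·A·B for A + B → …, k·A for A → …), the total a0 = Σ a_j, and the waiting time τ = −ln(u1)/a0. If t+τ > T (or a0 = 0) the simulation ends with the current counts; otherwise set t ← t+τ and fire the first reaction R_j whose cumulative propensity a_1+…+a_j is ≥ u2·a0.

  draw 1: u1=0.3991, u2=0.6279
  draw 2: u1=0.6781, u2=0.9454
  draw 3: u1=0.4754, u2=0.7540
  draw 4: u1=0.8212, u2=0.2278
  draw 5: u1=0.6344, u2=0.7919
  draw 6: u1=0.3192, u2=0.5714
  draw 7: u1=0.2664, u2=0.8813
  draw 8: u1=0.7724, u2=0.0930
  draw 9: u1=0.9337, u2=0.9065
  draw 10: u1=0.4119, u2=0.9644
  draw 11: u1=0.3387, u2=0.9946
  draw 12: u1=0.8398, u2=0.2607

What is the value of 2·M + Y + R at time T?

Value at T = 27

Check how each reaction changes W = 2·M + Y + R (weight of products minus weight of reactants):
R1: M -> 2 Y: (1·2) − (2·1) = 2 − 2 = 0
R2: Y + R -> M: (2·1) − (1·1 + 1·1) = 2 − 2 = 0
R3: M + R -> 3 Y: (1·3) − (2·1 + 1·1) = 3 − 3 = 0
Every reaction leaves W unchanged, so W is conserved and no simulation is needed: W(T) = W(0) = 2·9 + 5 + 4 = 27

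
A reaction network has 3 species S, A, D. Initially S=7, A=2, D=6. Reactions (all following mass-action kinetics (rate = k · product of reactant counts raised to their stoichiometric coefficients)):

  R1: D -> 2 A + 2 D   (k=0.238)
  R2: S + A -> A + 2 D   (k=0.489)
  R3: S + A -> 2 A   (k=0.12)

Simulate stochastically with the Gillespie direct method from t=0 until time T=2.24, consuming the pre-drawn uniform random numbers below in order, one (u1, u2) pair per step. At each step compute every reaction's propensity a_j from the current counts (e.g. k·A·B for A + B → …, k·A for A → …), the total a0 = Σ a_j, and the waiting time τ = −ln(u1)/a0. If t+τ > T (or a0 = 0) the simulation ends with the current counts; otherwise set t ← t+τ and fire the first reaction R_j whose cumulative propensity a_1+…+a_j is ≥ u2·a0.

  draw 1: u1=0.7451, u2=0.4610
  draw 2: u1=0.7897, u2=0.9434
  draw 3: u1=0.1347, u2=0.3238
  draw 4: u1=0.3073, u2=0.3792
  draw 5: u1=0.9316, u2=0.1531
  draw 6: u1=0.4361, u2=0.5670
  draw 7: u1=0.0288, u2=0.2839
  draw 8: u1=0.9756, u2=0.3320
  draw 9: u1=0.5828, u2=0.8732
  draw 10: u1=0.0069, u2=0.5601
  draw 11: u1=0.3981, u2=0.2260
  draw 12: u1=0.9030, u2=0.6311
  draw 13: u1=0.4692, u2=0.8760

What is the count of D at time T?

t=0.000: S=7 A=2 D=6
Draw 1: a1=1.428, a2=6.846, a3=1.680, a0=9.954; τ=−ln(0.7451)/9.954=0.030 → t=0.030; u2·a0=0.4610·9.954=4.589; a1=1.428 < 4.589 ≤ a1+a2=8.274 → R2 fires; S=6 A=2 D=8
Draw 2: a1=1.904, a2=5.868, a3=1.440, a0=9.212; τ=−ln(0.7897)/9.212=0.026 → t=0.055; u2·a0=0.9434·9.212=8.691; a1+a2=7.772 < 8.691 ≤ a1+…+a3=9.212 → R3 fires; S=5 A=3 D=8
Draw 3: a1=1.904, a2=7.335, a3=1.800, a0=11.039; τ=−ln(0.1347)/11.039=0.182 → t=0.237; u2·a0=0.3238·11.039=3.574; a1=1.904 < 3.574 ≤ a1+a2=9.239 → R2 fires; S=4 A=3 D=10
Draw 4: a1=2.380, a2=5.868, a3=1.440, a0=9.688; τ=−ln(0.3073)/9.688=0.122 → t=0.359; u2·a0=0.3792·9.688=3.674; a1=2.380 < 3.674 ≤ a1+a2=8.248 → R2 fires; S=3 A=3 D=12
Draw 5: a1=2.856, a2=4.401, a3=1.080, a0=8.337; τ=−ln(0.9316)/8.337=0.008 → t=0.367; u2·a0=0.1531·8.337=1.276 ≤ a1=2.856 → R1 fires; S=3 A=5 D=13
Draw 6: a1=3.094, a2=7.335, a3=1.800, a0=12.229; τ=−ln(0.4361)/12.229=0.068 → t=0.435; u2·a0=0.5670·12.229=6.934; a1=3.094 < 6.934 ≤ a1+a2=10.429 → R2 fires; S=2 A=5 D=15
Draw 7: a1=3.570, a2=4.890, a3=1.200, a0=9.660; τ=−ln(0.0288)/9.660=0.367 → t=0.802; u2·a0=0.2839·9.660=2.742 ≤ a1=3.570 → R1 fires; S=2 A=7 D=16
Draw 8: a1=3.808, a2=6.846, a3=1.680, a0=12.334; τ=−ln(0.9756)/12.334=0.002 → t=0.804; u2·a0=0.3320·12.334=4.095; a1=3.808 < 4.095 ≤ a1+a2=10.654 → R2 fires; S=1 A=7 D=18
Draw 9: a1=4.284, a2=3.423, a3=0.840, a0=8.547; τ=−ln(0.5828)/8.547=0.063 → t=0.867; u2·a0=0.8732·8.547=7.463; a1=4.284 < 7.463 ≤ a1+a2=7.707 → R2 fires; S=0 A=7 D=20
Draw 10: a1=4.760, a2=0.000, a3=0.000, a0=4.760; τ=−ln(0.0069)/4.760=1.045 → t=1.913; u2·a0=0.5601·4.760=2.666 ≤ a1=4.760 → R1 fires; S=0 A=9 D=21
Draw 11: a1=4.998, a2=0.000, a3=0.000, a0=4.998; τ=−ln(0.3981)/4.998=0.184 → t=2.097; u2·a0=0.2260·4.998=1.130 ≤ a1=4.998 → R1 fires; S=0 A=11 D=22
Draw 12: a1=5.236, a2=0.000, a3=0.000, a0=5.236; τ=−ln(0.9030)/5.236=0.019 → t=2.117; u2·a0=0.6311·5.236=3.304 ≤ a1=5.236 → R1 fires; S=0 A=13 D=23
Draw 13: a1=5.474, a2=0.000, a3=0.000, a0=5.474; τ=−ln(0.4692)/5.474=0.138 → t=2.255 > T=2.24: stop.
Read off D at T=2.24: 23

D at T = 23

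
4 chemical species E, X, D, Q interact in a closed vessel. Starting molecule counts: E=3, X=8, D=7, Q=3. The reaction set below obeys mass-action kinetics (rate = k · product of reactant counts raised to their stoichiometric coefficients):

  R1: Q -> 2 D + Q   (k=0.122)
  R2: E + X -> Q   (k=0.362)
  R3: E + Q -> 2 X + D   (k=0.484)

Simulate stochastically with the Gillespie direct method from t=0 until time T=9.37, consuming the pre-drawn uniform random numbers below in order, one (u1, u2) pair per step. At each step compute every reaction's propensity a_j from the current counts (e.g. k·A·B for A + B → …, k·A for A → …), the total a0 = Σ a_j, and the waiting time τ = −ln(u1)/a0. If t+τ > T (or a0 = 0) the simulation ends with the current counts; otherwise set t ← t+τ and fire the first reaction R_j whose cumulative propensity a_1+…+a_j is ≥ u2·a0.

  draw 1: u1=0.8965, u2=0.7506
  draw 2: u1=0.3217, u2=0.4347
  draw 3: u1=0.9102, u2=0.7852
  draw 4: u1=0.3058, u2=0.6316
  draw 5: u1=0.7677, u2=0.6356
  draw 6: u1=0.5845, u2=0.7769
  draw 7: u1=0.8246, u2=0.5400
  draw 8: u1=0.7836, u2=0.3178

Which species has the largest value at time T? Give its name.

Dominant species at T: D

t=0.000: E=3 X=8 D=7 Q=3
Draw 1: a1=0.366, a2=8.688, a3=4.356, a0=13.410; τ=−ln(0.8965)/13.410=0.008 → t=0.008; u2·a0=0.7506·13.410=10.066; a1+a2=9.054 < 10.066 ≤ a1+…+a3=13.410 → R3 fires; E=2 X=10 D=8 Q=2
Draw 2: a1=0.244, a2=7.240, a3=1.936, a0=9.420; τ=−ln(0.3217)/9.420=0.120 → t=0.129; u2·a0=0.4347·9.420=4.095; a1=0.244 < 4.095 ≤ a1+a2=7.484 → R2 fires; E=1 X=9 D=8 Q=3
Draw 3: a1=0.366, a2=3.258, a3=1.452, a0=5.076; τ=−ln(0.9102)/5.076=0.019 → t=0.147; u2·a0=0.7852·5.076=3.986; a1+a2=3.624 < 3.986 ≤ a1+…+a3=5.076 → R3 fires; E=0 X=11 D=9 Q=2
Draw 4: a1=0.244, a2=0.000, a3=0.000, a0=0.244; τ=−ln(0.3058)/0.244=4.856 → t=5.003; u2·a0=0.6316·0.244=0.154 ≤ a1=0.244 → R1 fires; E=0 X=11 D=11 Q=2
Draw 5: a1=0.244, a2=0.000, a3=0.000, a0=0.244; τ=−ln(0.7677)/0.244=1.083 → t=6.086; u2·a0=0.6356·0.244=0.155 ≤ a1=0.244 → R1 fires; E=0 X=11 D=13 Q=2
Draw 6: a1=0.244, a2=0.000, a3=0.000, a0=0.244; τ=−ln(0.5845)/0.244=2.201 → t=8.287; u2·a0=0.7769·0.244=0.190 ≤ a1=0.244 → R1 fires; E=0 X=11 D=15 Q=2
Draw 7: a1=0.244, a2=0.000, a3=0.000, a0=0.244; τ=−ln(0.8246)/0.244=0.790 → t=9.078; u2·a0=0.5400·0.244=0.132 ≤ a1=0.244 → R1 fires; E=0 X=11 D=17 Q=2
Draw 8: a1=0.244, a2=0.000, a3=0.000, a0=0.244; τ=−ln(0.7836)/0.244=0.999 → t=10.077 > T=9.37: stop.
At T=9.37: E=0 X=11 D=17 Q=2; the largest is D.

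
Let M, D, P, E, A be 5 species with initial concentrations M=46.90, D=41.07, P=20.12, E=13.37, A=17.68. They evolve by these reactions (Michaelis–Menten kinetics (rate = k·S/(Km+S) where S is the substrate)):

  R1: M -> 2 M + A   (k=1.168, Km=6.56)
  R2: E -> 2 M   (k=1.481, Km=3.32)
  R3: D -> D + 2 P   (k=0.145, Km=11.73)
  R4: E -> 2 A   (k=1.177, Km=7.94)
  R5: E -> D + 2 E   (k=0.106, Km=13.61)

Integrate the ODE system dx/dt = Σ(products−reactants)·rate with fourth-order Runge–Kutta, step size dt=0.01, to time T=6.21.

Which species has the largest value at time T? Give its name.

RK4 with dt=0.01: 621 steps to T=6.21. Trajectory (selected grid times):
t=0.00: M=46.90 D=41.07 P=20.12 E=13.37 A=17.68
t=0.69: M=49.23 D=41.11 P=20.28 E=12.09 A=19.39
t=1.38: M=51.53 D=41.14 P=20.43 E=10.86 A=21.06
t=2.07: M=53.79 D=41.17 P=20.59 E=9.66 A=22.69
t=2.76: M=56.00 D=41.20 P=20.74 E=8.51 A=24.28
t=3.45: M=58.17 D=41.23 P=20.90 E=7.41 A=25.82
t=4.14: M=60.27 D=41.25 P=21.05 E=6.37 A=27.29
t=4.83: M=62.30 D=41.27 P=21.21 E=5.39 A=28.71
t=5.52: M=64.26 D=41.29 P=21.37 E=4.49 A=30.06
t=6.21: M=66.11 D=41.31 P=21.52 E=3.67 A=31.35
At T=6.21: M=66.11 D=41.31 P=21.52 E=3.67 A=31.35; the largest is M.

Dominant species at T: M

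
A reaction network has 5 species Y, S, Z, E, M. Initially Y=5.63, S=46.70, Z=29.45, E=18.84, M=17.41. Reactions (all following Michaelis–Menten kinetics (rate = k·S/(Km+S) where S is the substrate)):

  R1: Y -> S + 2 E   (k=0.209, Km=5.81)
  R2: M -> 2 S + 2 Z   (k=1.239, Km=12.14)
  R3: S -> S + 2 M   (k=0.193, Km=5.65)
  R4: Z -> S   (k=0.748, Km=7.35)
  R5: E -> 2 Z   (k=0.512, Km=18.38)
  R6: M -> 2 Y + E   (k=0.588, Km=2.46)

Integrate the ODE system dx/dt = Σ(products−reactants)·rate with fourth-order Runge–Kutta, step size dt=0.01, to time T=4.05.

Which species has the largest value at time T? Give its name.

Dominant species at T: S

RK4 with dt=0.01: 405 steps to T=4.05. Trajectory (selected grid times):
t=0.00: Y=5.63 S=46.70 Z=29.45 E=18.84 M=17.41
t=0.45: Y=6.05 S=47.67 Z=30.07 E=19.05 M=17.01
t=0.90: Y=6.46 S=48.64 Z=30.68 E=19.26 M=16.61
t=1.35: Y=6.87 S=49.60 Z=31.28 E=19.47 M=16.21
t=1.80: Y=7.28 S=50.56 Z=31.88 E=19.69 M=15.82
t=2.25: Y=7.68 S=51.51 Z=32.48 E=19.90 M=15.44
t=2.70: Y=8.08 S=52.46 Z=33.06 E=20.12 M=15.05
t=3.15: Y=8.48 S=53.41 Z=33.64 E=20.33 M=14.68
t=3.60: Y=8.88 S=54.35 Z=34.21 E=20.55 M=14.31
t=4.05: Y=9.27 S=55.28 Z=34.78 E=20.77 M=13.94
At T=4.05: Y=9.27 S=55.28 Z=34.78 E=20.77 M=13.94; the largest is S.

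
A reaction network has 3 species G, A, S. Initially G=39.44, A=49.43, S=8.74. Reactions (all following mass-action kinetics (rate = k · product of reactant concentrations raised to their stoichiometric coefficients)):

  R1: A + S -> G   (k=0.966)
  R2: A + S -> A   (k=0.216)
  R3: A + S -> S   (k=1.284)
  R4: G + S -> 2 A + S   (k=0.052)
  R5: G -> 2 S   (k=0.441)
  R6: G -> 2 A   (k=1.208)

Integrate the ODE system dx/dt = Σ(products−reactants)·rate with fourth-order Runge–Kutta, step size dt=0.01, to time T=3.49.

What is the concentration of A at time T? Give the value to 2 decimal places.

A at T = 69.92

RK4 with dt=0.01: 349 steps to T=3.49. Trajectory (selected grid times):
t=0.00: G=39.44 A=49.43 S=8.74
t=0.39: G=31.58 A=46.43 S=0.52
t=0.78: G=21.95 A=54.07 S=0.31
t=1.16: G=15.43 A=59.22 S=0.20
t=1.55: G=10.75 A=62.90 S=0.13
t=1.94: G=7.50 A=65.45 S=0.09
t=2.33: G=5.23 A=67.23 S=0.06
t=2.71: G=3.69 A=68.44 S=0.04
t=3.10: G=2.57 A=69.31 S=0.03
t=3.49: G=1.80 A=69.92 S=0.02
Read off A at T=3.49: 69.92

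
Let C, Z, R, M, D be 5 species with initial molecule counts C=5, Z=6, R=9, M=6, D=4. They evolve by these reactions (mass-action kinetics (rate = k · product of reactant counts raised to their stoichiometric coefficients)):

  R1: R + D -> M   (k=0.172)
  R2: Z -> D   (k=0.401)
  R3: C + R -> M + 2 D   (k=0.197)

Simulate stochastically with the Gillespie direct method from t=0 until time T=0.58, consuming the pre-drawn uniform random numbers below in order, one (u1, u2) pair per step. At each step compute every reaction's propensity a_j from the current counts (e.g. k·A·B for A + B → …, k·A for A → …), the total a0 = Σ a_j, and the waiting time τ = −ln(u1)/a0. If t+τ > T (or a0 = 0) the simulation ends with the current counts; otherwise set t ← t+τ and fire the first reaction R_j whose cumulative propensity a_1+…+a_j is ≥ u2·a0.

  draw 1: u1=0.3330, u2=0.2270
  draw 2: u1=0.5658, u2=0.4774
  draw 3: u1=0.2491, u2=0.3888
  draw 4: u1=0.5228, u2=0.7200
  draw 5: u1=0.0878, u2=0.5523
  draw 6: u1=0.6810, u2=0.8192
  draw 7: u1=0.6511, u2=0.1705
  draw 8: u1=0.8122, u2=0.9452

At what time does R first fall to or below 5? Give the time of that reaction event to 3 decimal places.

t=0.000: C=5 Z=6 R=9 M=6 D=4
Draw 1: a1=6.192, a2=2.406, a3=8.865, a0=17.463; τ=−ln(0.3330)/17.463=0.063 → t=0.063; u2·a0=0.2270·17.463=3.964 ≤ a1=6.192 → R1 fires; C=5 Z=6 R=8 M=7 D=3
Draw 2: a1=4.128, a2=2.406, a3=7.880, a0=14.414; τ=−ln(0.5658)/14.414=0.040 → t=0.102; u2·a0=0.4774·14.414=6.881; a1+a2=6.534 < 6.881 ≤ a1+…+a3=14.414 → R3 fires; C=4 Z=6 R=7 M=8 D=5
Draw 3: a1=6.020, a2=2.406, a3=5.516, a0=13.942; τ=−ln(0.2491)/13.942=0.100 → t=0.202; u2·a0=0.3888·13.942=5.421 ≤ a1=6.020 → R1 fires; C=4 Z=6 R=6 M=9 D=4
Draw 4: a1=4.128, a2=2.406, a3=4.728, a0=11.262; τ=−ln(0.5228)/11.262=0.058 → t=0.260; u2·a0=0.7200·11.262=8.109; a1+a2=6.534 < 8.109 ≤ a1+…+a3=11.262 → R3 fires; C=3 Z=6 R=5 M=10 D=6
Draw 5: a1=5.160, a2=2.406, a3=2.955, a0=10.521; τ=−ln(0.0878)/10.521=0.231 → t=0.491; u2·a0=0.5523·10.521=5.811; a1=5.160 < 5.811 ≤ a1+a2=7.566 → R2 fires; C=3 Z=5 R=5 M=10 D=7
Draw 6: a1=6.020, a2=2.005, a3=2.955, a0=10.980; τ=−ln(0.6810)/10.980=0.035 → t=0.526; u2·a0=0.8192·10.980=8.995; a1+a2=8.025 < 8.995 ≤ a1+…+a3=10.980 → R3 fires; C=2 Z=5 R=4 M=11 D=9
Draw 7: a1=6.192, a2=2.005, a3=1.576, a0=9.773; τ=−ln(0.6511)/9.773=0.044 → t=0.570; u2·a0=0.1705·9.773=1.666 ≤ a1=6.192 → R1 fires; C=2 Z=5 R=3 M=12 D=8
Draw 8: a1=4.128, a2=2.005, a3=1.182, a0=7.315; τ=−ln(0.8122)/7.315=0.028 → t=0.598 > T=0.58: stop.
R first becomes ≤ 5 when it reaches 5 at the event at t=0.260.

Threshold first reached at t = 0.260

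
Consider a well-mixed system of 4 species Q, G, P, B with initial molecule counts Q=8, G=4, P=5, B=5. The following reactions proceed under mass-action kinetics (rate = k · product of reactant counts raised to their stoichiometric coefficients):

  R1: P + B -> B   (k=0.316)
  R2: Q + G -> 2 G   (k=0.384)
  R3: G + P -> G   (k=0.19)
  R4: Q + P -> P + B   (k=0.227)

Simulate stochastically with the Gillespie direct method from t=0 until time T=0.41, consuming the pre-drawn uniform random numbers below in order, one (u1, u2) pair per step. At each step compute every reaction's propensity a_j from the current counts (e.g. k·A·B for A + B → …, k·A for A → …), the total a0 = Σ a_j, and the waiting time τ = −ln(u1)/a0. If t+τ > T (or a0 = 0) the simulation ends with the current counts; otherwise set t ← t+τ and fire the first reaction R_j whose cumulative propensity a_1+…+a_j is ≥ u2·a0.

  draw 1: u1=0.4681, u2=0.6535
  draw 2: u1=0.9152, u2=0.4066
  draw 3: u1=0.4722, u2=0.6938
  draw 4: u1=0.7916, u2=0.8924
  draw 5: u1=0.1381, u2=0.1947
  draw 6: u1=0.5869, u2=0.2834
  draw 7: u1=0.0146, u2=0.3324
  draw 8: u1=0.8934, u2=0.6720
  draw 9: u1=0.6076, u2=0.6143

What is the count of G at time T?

G at T = 8

t=0.000: Q=8 G=4 P=5 B=5
Draw 1: a1=7.900, a2=12.288, a3=3.800, a4=9.080, a0=33.068; τ=−ln(0.4681)/33.068=0.023 → t=0.023; u2·a0=0.6535·33.068=21.610; a1+a2=20.188 < 21.610 ≤ a1+…+a3=23.988 → R3 fires; Q=8 G=4 P=4 B=5
Draw 2: a1=6.320, a2=12.288, a3=3.040, a4=7.264, a0=28.912; τ=−ln(0.9152)/28.912=0.003 → t=0.026; u2·a0=0.4066·28.912=11.756; a1=6.320 < 11.756 ≤ a1+a2=18.608 → R2 fires; Q=7 G=5 P=4 B=5
Draw 3: a1=6.320, a2=13.440, a3=3.800, a4=6.356, a0=29.916; τ=−ln(0.4722)/29.916=0.025 → t=0.051; u2·a0=0.6938·29.916=20.756; a1+a2=19.760 < 20.756 ≤ a1+…+a3=23.560 → R3 fires; Q=7 G=5 P=3 B=5
Draw 4: a1=4.740, a2=13.440, a3=2.850, a4=4.767, a0=25.797; τ=−ln(0.7916)/25.797=0.009 → t=0.060; u2·a0=0.8924·25.797=23.021; a1+…+a3=21.030 < 23.021 ≤ a1+…+a4=25.797 → R4 fires; Q=6 G=5 P=3 B=6
Draw 5: a1=5.688, a2=11.520, a3=2.850, a4=4.086, a0=24.144; τ=−ln(0.1381)/24.144=0.082 → t=0.142; u2·a0=0.1947·24.144=4.701 ≤ a1=5.688 → R1 fires; Q=6 G=5 P=2 B=6
Draw 6: a1=3.792, a2=11.520, a3=1.900, a4=2.724, a0=19.936; τ=−ln(0.5869)/19.936=0.027 → t=0.169; u2·a0=0.2834·19.936=5.650; a1=3.792 < 5.650 ≤ a1+a2=15.312 → R2 fires; Q=5 G=6 P=2 B=6
Draw 7: a1=3.792, a2=11.520, a3=2.280, a4=2.270, a0=19.862; τ=−ln(0.0146)/19.862=0.213 → t=0.382; u2·a0=0.3324·19.862=6.602; a1=3.792 < 6.602 ≤ a1+a2=15.312 → R2 fires; Q=4 G=7 P=2 B=6
Draw 8: a1=3.792, a2=10.752, a3=2.660, a4=1.816, a0=19.020; τ=−ln(0.8934)/19.020=0.006 → t=0.388; u2·a0=0.6720·19.020=12.781; a1=3.792 < 12.781 ≤ a1+a2=14.544 → R2 fires; Q=3 G=8 P=2 B=6
Draw 9: a1=3.792, a2=9.216, a3=3.040, a4=1.362, a0=17.410; τ=−ln(0.6076)/17.410=0.029 → t=0.416 > T=0.41: stop.
Read off G at T=0.41: 8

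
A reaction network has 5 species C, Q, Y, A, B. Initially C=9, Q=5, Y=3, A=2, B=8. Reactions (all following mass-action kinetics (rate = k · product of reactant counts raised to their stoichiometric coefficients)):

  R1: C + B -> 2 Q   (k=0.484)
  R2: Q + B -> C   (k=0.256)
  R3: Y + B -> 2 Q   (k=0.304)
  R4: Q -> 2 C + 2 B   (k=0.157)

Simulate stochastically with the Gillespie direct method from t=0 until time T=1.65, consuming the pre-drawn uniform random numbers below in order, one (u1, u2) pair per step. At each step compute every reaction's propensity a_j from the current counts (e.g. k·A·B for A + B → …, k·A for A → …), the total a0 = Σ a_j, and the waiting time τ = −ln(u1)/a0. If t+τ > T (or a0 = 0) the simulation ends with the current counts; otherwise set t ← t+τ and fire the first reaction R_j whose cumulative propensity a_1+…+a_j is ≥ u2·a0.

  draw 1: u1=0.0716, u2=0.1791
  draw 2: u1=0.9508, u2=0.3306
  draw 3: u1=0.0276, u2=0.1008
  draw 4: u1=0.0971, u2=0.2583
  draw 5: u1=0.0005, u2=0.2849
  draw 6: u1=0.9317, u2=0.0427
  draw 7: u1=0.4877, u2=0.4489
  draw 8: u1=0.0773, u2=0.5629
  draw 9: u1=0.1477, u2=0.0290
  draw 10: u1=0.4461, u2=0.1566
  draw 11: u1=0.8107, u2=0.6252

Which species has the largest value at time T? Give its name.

Dominant species at T: Q

t=0.000: C=9 Q=5 Y=3 A=2 B=8
Draw 1: a1=34.848, a2=10.240, a3=7.296, a4=0.785, a0=53.169; τ=−ln(0.0716)/53.169=0.050 → t=0.050; u2·a0=0.1791·53.169=9.523 ≤ a1=34.848 → R1 fires; C=8 Q=7 Y=3 A=2 B=7
Draw 2: a1=27.104, a2=12.544, a3=6.384, a4=1.099, a0=47.131; τ=−ln(0.9508)/47.131=0.001 → t=0.051; u2·a0=0.3306·47.131=15.582 ≤ a1=27.104 → R1 fires; C=7 Q=9 Y=3 A=2 B=6
Draw 3: a1=20.328, a2=13.824, a3=5.472, a4=1.413, a0=41.037; τ=−ln(0.0276)/41.037=0.087 → t=0.138; u2·a0=0.1008·41.037=4.137 ≤ a1=20.328 → R1 fires; C=6 Q=11 Y=3 A=2 B=5
Draw 4: a1=14.520, a2=14.080, a3=4.560, a4=1.727, a0=34.887; τ=−ln(0.0971)/34.887=0.067 → t=0.205; u2·a0=0.2583·34.887=9.011 ≤ a1=14.520 → R1 fires; C=5 Q=13 Y=3 A=2 B=4
Draw 5: a1=9.680, a2=13.312, a3=3.648, a4=2.041, a0=28.681; τ=−ln(0.0005)/28.681=0.265 → t=0.470; u2·a0=0.2849·28.681=8.171 ≤ a1=9.680 → R1 fires; C=4 Q=15 Y=3 A=2 B=3
Draw 6: a1=5.808, a2=11.520, a3=2.736, a4=2.355, a0=22.419; τ=−ln(0.9317)/22.419=0.003 → t=0.473; u2·a0=0.0427·22.419=0.957 ≤ a1=5.808 → R1 fires; C=3 Q=17 Y=3 A=2 B=2
Draw 7: a1=2.904, a2=8.704, a3=1.824, a4=2.669, a0=16.101; τ=−ln(0.4877)/16.101=0.045 → t=0.518; u2·a0=0.4489·16.101=7.228; a1=2.904 < 7.228 ≤ a1+a2=11.608 → R2 fires; C=4 Q=16 Y=3 A=2 B=1
Draw 8: a1=1.936, a2=4.096, a3=0.912, a4=2.512, a0=9.456; τ=−ln(0.0773)/9.456=0.271 → t=0.788; u2·a0=0.5629·9.456=5.323; a1=1.936 < 5.323 ≤ a1+a2=6.032 → R2 fires; C=5 Q=15 Y=3 A=2 B=0
Draw 9: a1=0.000, a2=0.000, a3=0.000, a4=2.355, a0=2.355; τ=−ln(0.1477)/2.355=0.812 → t=1.601; u2·a0=0.0290·2.355=0.068; a1+…+a3=0.000 < 0.068 ≤ a1+…+a4=2.355 → R4 fires; C=7 Q=14 Y=3 A=2 B=2
Draw 10: a1=6.776, a2=7.168, a3=1.824, a4=2.198, a0=17.966; τ=−ln(0.4461)/17.966=0.045 → t=1.646; u2·a0=0.1566·17.966=2.813 ≤ a1=6.776 → R1 fires; C=6 Q=16 Y=3 A=2 B=1
Draw 11: a1=2.904, a2=4.096, a3=0.912, a4=2.512, a0=10.424; τ=−ln(0.8107)/10.424=0.020 → t=1.666 > T=1.65: stop.
At T=1.65: C=6 Q=16 Y=3 A=2 B=1; the largest is Q.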